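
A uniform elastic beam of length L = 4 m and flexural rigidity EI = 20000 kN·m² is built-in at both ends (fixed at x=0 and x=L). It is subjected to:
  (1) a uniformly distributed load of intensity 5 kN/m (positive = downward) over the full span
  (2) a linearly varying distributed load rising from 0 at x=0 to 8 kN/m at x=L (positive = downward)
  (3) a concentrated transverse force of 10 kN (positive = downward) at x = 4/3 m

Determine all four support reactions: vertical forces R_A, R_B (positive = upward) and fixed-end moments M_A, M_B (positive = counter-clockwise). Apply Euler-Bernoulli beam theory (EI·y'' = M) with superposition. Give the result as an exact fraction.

R_A = 2998/135 kN, M_A = 2276/135 kN·m, R_B = 3212/135 kN, M_B = -2164/135 kN·m

Load 1 — uniform load w=5 kN/m over full span:
  R_A = wL/2 = 5·4/2 = 10 kN
  M_A = wL²/12 = 5·4²/12 = 20/3 kN·m
  R_B = wL/2 = 5·4/2 = 10 kN
  M_B = -wL²/12 = -5·4²/12 = -20/3 kN·m
Load 2 — triangular load w₀=8 kN/m (0→w₀ over full span):
  R_A = 3w₀L/20 = 3·8·4/20 = 24/5 kN
  M_A = w₀L²/30 = 8·4²/30 = 64/15 kN·m
  R_B = 7w₀L/20 = 7·8·4/20 = 56/5 kN
  M_B = -w₀L²/20 = -8·4²/20 = -32/5 kN·m
Load 3 — point force P=10 kN at a=4/3 m (b=L-a=8/3):
  R_A = Pb²(3a+b)/L³ = 10·(8/3)²·(3·(4/3)+(8/3))/4³ = 200/27 kN
  M_A = Pab²/L² = 10·(4/3)·(8/3)²/4² = 160/27 kN·m
  R_B = Pa²(a+3b)/L³ = 10·(4/3)²·((4/3)+3·(8/3))/4³ = 70/27 kN
  M_B = -Pa²b/L² = -10·(4/3)²·(8/3)/4² = -80/27 kN·m
Superposition: R_A = 2998/135 kN, M_A = 2276/135 kN·m, R_B = 3212/135 kN, M_B = -2164/135 kN·m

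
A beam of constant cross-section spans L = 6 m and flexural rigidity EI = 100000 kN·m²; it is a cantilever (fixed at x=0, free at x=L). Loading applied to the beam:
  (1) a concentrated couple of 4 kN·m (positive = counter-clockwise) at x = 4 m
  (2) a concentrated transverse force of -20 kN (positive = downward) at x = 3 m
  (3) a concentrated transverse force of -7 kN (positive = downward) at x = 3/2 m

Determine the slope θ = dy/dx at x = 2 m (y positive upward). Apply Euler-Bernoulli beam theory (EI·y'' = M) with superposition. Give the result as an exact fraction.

Load 1 — applied couple M₀=4 kN·m at a=4 m (b=L-a=2):
  θ_1 = M₀x/EI  [x≤a] = 4·2/100000 = 1/12500 rad
Load 2 — point force P=-20 kN at a=3 m (b=L-a=3):
  θ_2 = -Px(2a-x)/(2EI)  [x≤a] = -(-20)·2·(2·3-2)/(2·100000) = 1/1250 rad
Load 3 — point force P=-7 kN at a=3/2 m (b=L-a=9/2):
  θ_3 = -Pa²/(2EI)  [x>a] = -(-7)·(3/2)²/(2·100000) = 63/800000 rad
Superposition: θ = Σ θ_i = 767/800000 rad ≈ 0.000959 rad

θ(2) = 767/800000 rad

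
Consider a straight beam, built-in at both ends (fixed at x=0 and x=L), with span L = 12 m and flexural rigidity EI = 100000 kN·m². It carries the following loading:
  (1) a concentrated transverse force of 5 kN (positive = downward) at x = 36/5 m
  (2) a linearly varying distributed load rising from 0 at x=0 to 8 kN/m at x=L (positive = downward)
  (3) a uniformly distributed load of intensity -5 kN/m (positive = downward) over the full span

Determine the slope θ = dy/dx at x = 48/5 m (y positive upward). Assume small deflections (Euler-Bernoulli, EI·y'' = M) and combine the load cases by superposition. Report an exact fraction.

Load 1 — point force P=5 kN at a=36/5 m (b=L-a=24/5):
  θ_1 = Pa²(L-x)(2bL-(3b+a)(L-x))/(2L³EI)  [x>a] = 5·(36/5)²·(12-(48/5))·(2·(24/5)·12-(3·(24/5)+(36/5))·(12-(48/5)))/(2·12³·100000) = 891/7812500 rad
Load 2 — triangular load w₀=8 kN/m (0→w₀ over full span):
  θ_2 = -w₀(2x(L-x)(L-2x)(x+2L)+x²(L-x)²)/(120LEI) = -8·(2·(48/5)·(12-(48/5))·(12-2·(48/5))·((48/5)+2·12)+(48/5)²·(12-(48/5))²)/(120·12·100000) = 1152/1953125 rad
Load 3 — uniform load w=-5 kN/m over full span:
  θ_3 = -wx(L-x)(L-2x)/(12EI) = -(-5)·(48/5)·(12-(48/5))·(12-2·(48/5))/(12·100000) = -54/78125 rad
Superposition: θ = Σ θ_i = 99/7812500 rad ≈ 0.000013 rad

θ(48/5) = 99/7812500 rad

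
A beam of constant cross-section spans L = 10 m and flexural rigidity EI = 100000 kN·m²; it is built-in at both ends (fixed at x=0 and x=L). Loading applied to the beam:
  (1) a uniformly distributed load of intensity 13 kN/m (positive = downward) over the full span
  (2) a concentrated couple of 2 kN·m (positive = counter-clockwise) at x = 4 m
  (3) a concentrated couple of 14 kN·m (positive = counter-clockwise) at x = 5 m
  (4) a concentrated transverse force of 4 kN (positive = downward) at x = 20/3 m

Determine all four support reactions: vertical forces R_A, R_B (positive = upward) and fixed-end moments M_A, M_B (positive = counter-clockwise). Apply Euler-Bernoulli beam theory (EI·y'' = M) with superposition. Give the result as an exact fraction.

Load 1 — uniform load w=13 kN/m over full span:
  R_A = wL/2 = 13·10/2 = 65 kN
  M_A = wL²/12 = 13·10²/12 = 325/3 kN·m
  R_B = wL/2 = 13·10/2 = 65 kN
  M_B = -wL²/12 = -13·10²/12 = -325/3 kN·m
Load 2 — applied couple M₀=2 kN·m at a=4 m (b=L-a=6):
  R_A = 6M₀ab/L³ = 6·2·4·6/10³ = 36/125 kN
  M_A = M₀b(2a-b)/L² = 2·6·(2·4-6)/10² = 6/25 kN·m
  R_B = -6M₀ab/L³ = -6·2·4·6/10³ = -36/125 kN
  M_B = M₀a(2b-a)/L² = 2·4·(2·6-4)/10² = 16/25 kN·m
Load 3 — applied couple M₀=14 kN·m at a=5 m (b=L-a=5):
  R_A = 6M₀ab/L³ = 6·14·5·5/10³ = 21/10 kN
  M_A = M₀b(2a-b)/L² = 14·5·(2·5-5)/10² = 7/2 kN·m
  R_B = -6M₀ab/L³ = -6·14·5·5/10³ = -21/10 kN
  M_B = M₀a(2b-a)/L² = 14·5·(2·5-5)/10² = 7/2 kN·m
Load 4 — point force P=4 kN at a=20/3 m (b=L-a=10/3):
  R_A = Pb²(3a+b)/L³ = 4·(10/3)²·(3·(20/3)+(10/3))/10³ = 28/27 kN
  M_A = Pab²/L² = 4·(20/3)·(10/3)²/10² = 80/27 kN·m
  R_B = Pa²(a+3b)/L³ = 4·(20/3)²·((20/3)+3·(10/3))/10³ = 80/27 kN
  M_B = -Pa²b/L² = -4·(20/3)²·(10/3)/10² = -160/27 kN·m
Superposition: R_A = 461869/6750 kN, M_A = 155299/1350 kN·m, R_B = 442631/6750 kN, M_B = -148661/1350 kN·m

R_A = 461869/6750 kN, M_A = 155299/1350 kN·m, R_B = 442631/6750 kN, M_B = -148661/1350 kN·m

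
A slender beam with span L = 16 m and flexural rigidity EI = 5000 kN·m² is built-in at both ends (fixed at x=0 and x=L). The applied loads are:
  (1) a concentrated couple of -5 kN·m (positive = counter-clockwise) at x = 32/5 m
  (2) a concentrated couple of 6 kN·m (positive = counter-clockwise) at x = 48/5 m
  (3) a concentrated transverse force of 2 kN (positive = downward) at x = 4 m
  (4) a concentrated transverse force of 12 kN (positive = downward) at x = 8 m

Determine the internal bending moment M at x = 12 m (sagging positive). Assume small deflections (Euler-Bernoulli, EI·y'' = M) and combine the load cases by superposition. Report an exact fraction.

Load 1 — applied couple M₀=-5 kN·m at a=32/5 m (b=L-a=48/5):
  M_1 = R_Ax - M_A - M₀  [x>a] with R_A=-9/20, M_A=-3/5 = (-9/20)·12 - (-3/5) - (-5) = 1/5 kN·m
Load 2 — applied couple M₀=6 kN·m at a=48/5 m (b=L-a=32/5):
  M_2 = R_Ax - M_A - M₀  [x>a] with R_A=27/50, M_A=48/25 = (27/50)·12 - (48/25) - 6 = -36/25 kN·m
Load 3 — point force P=2 kN at a=4 m (b=L-a=12):
  M_3 = Pa²(a+3b)(L-x)/L³ - Pa²b/L²  [x>a] = 2·4²·(4+3·12)·(16-12)/16³ - 2·4²·12/16² = -1/4 kN·m
Load 4 — point force P=12 kN at a=8 m (b=L-a=8):
  M_4 = Pa²(a+3b)(L-x)/L³ - Pa²b/L²  [x>a] = 12·8²·(8+3·8)·(16-12)/16³ - 12·8²·8/16² = 0 kN·m
Superposition: M = Σ M_i = -149/100 kN·m ≈ -1.490000 kN·m

M(12) = -149/100 kN·m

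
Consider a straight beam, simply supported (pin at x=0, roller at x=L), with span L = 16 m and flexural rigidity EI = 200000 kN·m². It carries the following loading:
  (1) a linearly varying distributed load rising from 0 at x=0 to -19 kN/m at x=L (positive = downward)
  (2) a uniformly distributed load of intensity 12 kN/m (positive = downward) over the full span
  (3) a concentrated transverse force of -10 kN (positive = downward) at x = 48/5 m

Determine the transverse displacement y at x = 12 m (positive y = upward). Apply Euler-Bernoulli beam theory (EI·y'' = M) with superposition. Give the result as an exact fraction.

Load 1 — triangular load w₀=-19 kN/m (0→w₀ over full span):
  y_1 = -w₀x(7L⁴-10L²x²+3x⁴)/(360LEI) = -(-19)·12·(7·16⁴-10·16²·12²+3·12⁴)/(360·16·200000) = 2261/75000 m
Load 2 — uniform load w=12 kN/m over full span:
  y_2 = -wx(L³-2Lx²+x³)/(24EI) = -12·12·(16³-2·16·12²+12³)/(24·200000) = -114/3125 m
Load 3 — point force P=-10 kN at a=48/5 m (b=L-a=32/5):
  y_3 = -Pa(L-x)(2Lx-a²-x²)/(6LEI)  [x>a] = -(-10)·(48/5)·(16-12)·(2·16·12-(48/5)²-12²)/(6·16·200000) = 231/78125 m
Superposition: y = Σ y_i = -6331/1875000 m ≈ -0.003377 m

y(12) = -6331/1875000 m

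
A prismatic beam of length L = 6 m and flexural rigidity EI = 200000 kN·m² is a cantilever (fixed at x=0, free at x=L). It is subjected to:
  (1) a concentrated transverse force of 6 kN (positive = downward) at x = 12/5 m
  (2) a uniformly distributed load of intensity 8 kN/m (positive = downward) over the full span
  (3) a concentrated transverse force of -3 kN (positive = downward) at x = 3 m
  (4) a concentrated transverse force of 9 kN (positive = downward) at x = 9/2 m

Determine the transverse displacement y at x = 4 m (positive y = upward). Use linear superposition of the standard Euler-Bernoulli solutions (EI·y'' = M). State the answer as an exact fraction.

y(4) = -726097/150000000 m

Load 1 — point force P=6 kN at a=12/5 m (b=L-a=18/5):
  y_1 = -Pa²(3x-a)/(6EI)  [x>a] = -6·(12/5)²·(3·4-(12/5))/(6·200000) = -108/390625 m
Load 2 — uniform load w=8 kN/m over full span:
  y_2 = -wx²(x²-4Lx+6L²)/(24EI) = -8·4²·(4²-4·6·4+6·6²)/(24·200000) = -34/9375 m
Load 3 — point force P=-3 kN at a=3 m (b=L-a=3):
  y_3 = -Pa²(3x-a)/(6EI)  [x>a] = -(-3)·3²·(3·4-3)/(6·200000) = 81/400000 m
Load 4 — point force P=9 kN at a=9/2 m (b=L-a=3/2):
  y_4 = -Px²(3a-x)/(6EI)  [x≤a] = -9·4²·(3·(9/2)-4)/(6·200000) = -57/50000 m
Superposition: y = Σ y_i = -726097/150000000 m ≈ -0.004841 m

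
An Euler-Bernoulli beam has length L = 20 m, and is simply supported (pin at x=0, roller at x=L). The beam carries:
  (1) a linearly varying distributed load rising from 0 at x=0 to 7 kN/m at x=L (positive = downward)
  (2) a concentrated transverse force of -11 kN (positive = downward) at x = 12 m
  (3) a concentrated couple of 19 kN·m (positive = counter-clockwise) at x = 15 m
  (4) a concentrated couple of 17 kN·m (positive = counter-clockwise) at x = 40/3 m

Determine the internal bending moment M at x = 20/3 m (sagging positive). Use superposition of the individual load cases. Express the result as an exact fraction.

M(20/3) = 9796/81 kN·m

Load 1 — triangular load w₀=7 kN/m (0→w₀ over full span):
  M_1 = w₀Lx/6 - w₀x³/(6L) = 7·20·(20/3)/6 - 7·(20/3)³/(6·20) = 11200/81 kN·m
Load 2 — point force P=-11 kN at a=12 m (b=L-a=8):
  M_2 = Pbx/L  [x≤a] = (-11)·8·(20/3)/20 = -88/3 kN·m
Load 3 — applied couple M₀=19 kN·m at a=15 m (b=L-a=5):
  M_3 = M₀x/L  [x≤a] = 19·(20/3)/20 = 19/3 kN·m
Load 4 — applied couple M₀=17 kN·m at a=40/3 m (b=L-a=20/3):
  M_4 = M₀x/L  [x≤a] = 17·(20/3)/20 = 17/3 kN·m
Superposition: M = Σ M_i = 9796/81 kN·m ≈ 120.938272 kN·m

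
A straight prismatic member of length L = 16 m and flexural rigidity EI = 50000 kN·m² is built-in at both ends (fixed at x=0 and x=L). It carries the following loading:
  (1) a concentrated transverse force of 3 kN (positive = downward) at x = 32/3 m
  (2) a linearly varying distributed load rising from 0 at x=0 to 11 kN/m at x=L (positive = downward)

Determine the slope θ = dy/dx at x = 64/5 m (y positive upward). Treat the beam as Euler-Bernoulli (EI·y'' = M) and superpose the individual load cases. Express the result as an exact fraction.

Load 1 — point force P=3 kN at a=32/3 m (b=L-a=16/3):
  θ_1 = Pa²(L-x)(2bL-(3b+a)(L-x))/(2L³EI)  [x>a] = 3·(32/3)²·(16-(64/5))·(2·(16/3)·16-(3·(16/3)+(32/3))·(16-(64/5)))/(2·16³·50000) = 32/140625 rad
Load 2 — triangular load w₀=11 kN/m (0→w₀ over full span):
  θ_2 = -w₀(2x(L-x)(L-2x)(x+2L)+x²(L-x)²)/(120LEI) = -11·(2·(64/5)·(16-(64/5))·(16-2·(64/5))·((64/5)+2·16)+(64/5)²·(16-(64/5))²)/(120·16·50000) = 22528/5859375 rad
Superposition: θ = Σ θ_i = 71584/17578125 rad ≈ 0.004072 rad

θ(64/5) = 71584/17578125 rad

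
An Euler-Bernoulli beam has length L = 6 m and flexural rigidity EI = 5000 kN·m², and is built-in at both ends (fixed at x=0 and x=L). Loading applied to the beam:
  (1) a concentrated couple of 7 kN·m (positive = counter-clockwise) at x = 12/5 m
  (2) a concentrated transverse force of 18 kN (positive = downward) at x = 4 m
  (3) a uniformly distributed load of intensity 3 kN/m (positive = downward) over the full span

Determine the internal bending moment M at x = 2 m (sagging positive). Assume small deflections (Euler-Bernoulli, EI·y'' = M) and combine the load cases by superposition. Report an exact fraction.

Load 1 — applied couple M₀=7 kN·m at a=12/5 m (b=L-a=18/5):
  M_1 = R_Ax - M_A  [x≤a] with R_A=42/25, M_A=21/25 = (42/25)·2 - (21/25) = 63/25 kN·m
Load 2 — point force P=18 kN at a=4 m (b=L-a=2):
  M_2 = Pb²(3a+b)x/L³ - Pab²/L²  [x≤a] = 18·2²·(3·4+2)·2/6³ - 18·4·2²/6² = 4/3 kN·m
Load 3 — uniform load w=3 kN/m over full span:
  M_3 = wLx/2 - wL²/12 - wx²/2 = 3·6·2/2 - 3·6²/12 - 3·2²/2 = 3 kN·m
Superposition: M = Σ M_i = 514/75 kN·m ≈ 6.853333 kN·m

M(2) = 514/75 kN·m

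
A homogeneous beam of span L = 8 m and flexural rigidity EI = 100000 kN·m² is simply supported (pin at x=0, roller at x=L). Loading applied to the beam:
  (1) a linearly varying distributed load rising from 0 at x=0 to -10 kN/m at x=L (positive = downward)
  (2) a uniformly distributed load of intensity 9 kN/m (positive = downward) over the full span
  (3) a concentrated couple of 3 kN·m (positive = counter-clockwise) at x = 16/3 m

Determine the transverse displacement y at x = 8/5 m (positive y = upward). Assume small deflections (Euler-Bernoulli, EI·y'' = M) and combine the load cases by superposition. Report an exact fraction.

y(8/5) = -40663/29296875 m

Load 1 — triangular load w₀=-10 kN/m (0→w₀ over full span):
  y_1 = -w₀x(7L⁴-10L²x²+3x⁴)/(360LEI) = -(-10)·(8/5)·(7·8⁴-10·8²·(8/5)²+3·(8/5)⁴)/(360·8·100000) = 44032/29296875 m
Load 2 — uniform load w=9 kN/m over full span:
  y_2 = -wx(L³-2Lx²+x³)/(24EI) = -9·(8/5)·(8³-2·8·(8/5)²+(8/5)³)/(24·100000) = -5568/1953125 m
Load 3 — applied couple M₀=3 kN·m at a=16/3 m (b=L-a=8/3):
  y_3 = (M₀x³/(6L)+C₁x)/EI  [x≤a] with C₁=M₀(3b²-L²)/(6L)=-8/3 = (3·(8/5)³/(6·8)+(-8/3)·(8/5))/100000 = -47/1171875 m
Superposition: y = Σ y_i = -40663/29296875 m ≈ -0.001388 m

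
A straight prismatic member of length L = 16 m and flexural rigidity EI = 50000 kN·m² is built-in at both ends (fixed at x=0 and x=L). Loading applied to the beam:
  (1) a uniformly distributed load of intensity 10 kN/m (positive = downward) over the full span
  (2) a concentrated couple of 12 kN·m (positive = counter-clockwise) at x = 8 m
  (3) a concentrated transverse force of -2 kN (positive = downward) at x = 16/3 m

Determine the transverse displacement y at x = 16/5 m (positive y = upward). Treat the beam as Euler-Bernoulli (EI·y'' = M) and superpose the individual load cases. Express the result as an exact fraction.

y(16/5) = -87592/6328125 m

Load 1 — uniform load w=10 kN/m over full span:
  y_1 = -wx²(L-x)²/(24EI) = -10·(16/5)²·(16-(16/5))²/(24·50000) = -16384/1171875 m
Load 2 — applied couple M₀=12 kN·m at a=8 m (b=L-a=8):
  y_2 = (R_Ax³/6 - M_Ax²/2)/EI  [x≤a] with R_A=9/8, M_A=3 = ((9/8)·(16/5)³/6 - 3·(16/5)²/2)/50000 = -72/390625 m
Load 3 — point force P=-2 kN at a=16/3 m (b=L-a=32/3):
  y_3 = -Pb²x²(3aL-(3a+b)x)/(6L³EI)  [x≤a] = -(-2)·(32/3)²·(16/5)²·(3·(16/3)·16-(3·(16/3)+(32/3))·(16/5))/(6·16³·50000) = 2048/6328125 m
Superposition: y = Σ y_i = -87592/6328125 m ≈ -0.013842 m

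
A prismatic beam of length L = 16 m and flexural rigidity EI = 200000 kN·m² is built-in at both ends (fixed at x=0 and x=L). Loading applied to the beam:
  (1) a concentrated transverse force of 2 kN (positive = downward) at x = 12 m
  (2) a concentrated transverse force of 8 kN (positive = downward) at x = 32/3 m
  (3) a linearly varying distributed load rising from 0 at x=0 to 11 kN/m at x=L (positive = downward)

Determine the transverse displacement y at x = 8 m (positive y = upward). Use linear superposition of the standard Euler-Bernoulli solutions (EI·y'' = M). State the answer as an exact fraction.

Load 1 — point force P=2 kN at a=12 m (b=L-a=4):
  y_1 = -Pb²x²(3aL-(3a+b)x)/(6L³EI)  [x≤a] = -2·4²·8²·(3·12·16-(3·12+4)·8)/(6·16³·200000) = -1/9375 m
Load 2 — point force P=8 kN at a=32/3 m (b=L-a=16/3):
  y_2 = -Pb²x²(3aL-(3a+b)x)/(6L³EI)  [x≤a] = -8·(16/3)²·8²·(3·(32/3)·16-(3·(32/3)+(16/3))·8)/(6·16³·200000) = -32/50625 m
Load 3 — triangular load w₀=11 kN/m (0→w₀ over full span):
  y_3 = -w₀x²(L-x)²(x+2L)/(120LEI) = -11·8²·(16-8)²·(8+2·16)/(120·16·200000) = -44/9375 m
Superposition: y = Σ y_i = -11/2025 m ≈ -0.005432 m

y(8) = -11/2025 m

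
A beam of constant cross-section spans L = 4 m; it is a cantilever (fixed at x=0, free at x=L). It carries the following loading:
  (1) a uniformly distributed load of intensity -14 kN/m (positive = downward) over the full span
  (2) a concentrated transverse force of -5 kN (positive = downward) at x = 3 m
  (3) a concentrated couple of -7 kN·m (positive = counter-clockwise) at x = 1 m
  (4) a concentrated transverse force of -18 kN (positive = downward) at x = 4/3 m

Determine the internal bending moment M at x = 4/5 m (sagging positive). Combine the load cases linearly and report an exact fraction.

Load 1 — uniform load w=-14 kN/m over full span:
  M_1 = -w(L-x)²/2 = -(-14)·(4-(4/5))²/2 = 1792/25 kN·m
Load 2 — point force P=-5 kN at a=3 m (b=L-a=1):
  M_2 = -P(a-x)  [x≤a] = -(-5)·(3-(4/5)) = 11 kN·m
Load 3 — applied couple M₀=-7 kN·m at a=1 m (b=L-a=3):
  M_3 = M₀  [x≤a] = (-7) = -7 kN·m
Load 4 — point force P=-18 kN at a=4/3 m (b=L-a=8/3):
  M_4 = -P(a-x)  [x≤a] = -(-18)·((4/3)-(4/5)) = 48/5 kN·m
Superposition: M = Σ M_i = 2132/25 kN·m ≈ 85.280000 kN·m

M(4/5) = 2132/25 kN·m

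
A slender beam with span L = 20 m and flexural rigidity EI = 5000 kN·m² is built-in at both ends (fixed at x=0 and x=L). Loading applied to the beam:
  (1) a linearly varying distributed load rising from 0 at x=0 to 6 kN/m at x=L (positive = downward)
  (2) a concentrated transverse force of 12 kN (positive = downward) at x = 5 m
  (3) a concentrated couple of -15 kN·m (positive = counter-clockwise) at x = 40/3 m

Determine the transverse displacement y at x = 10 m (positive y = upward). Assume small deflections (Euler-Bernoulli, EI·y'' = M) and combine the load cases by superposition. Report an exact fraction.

Load 1 — triangular load w₀=6 kN/m (0→w₀ over full span):
  y_1 = -w₀x²(L-x)²(x+2L)/(120LEI) = -6·10²·(20-10)²·(10+2·20)/(120·20·5000) = -1/4 m
Load 2 — point force P=12 kN at a=5 m (b=L-a=15):
  y_2 = -Pa²(L-x)²(3bL-(3b+a)(L-x))/(6L³EI)  [x>a] = -12·5²·(20-10)²·(3·15·20-(3·15+5)·(20-10))/(6·20³·5000) = -1/20 m
Load 3 — applied couple M₀=-15 kN·m at a=40/3 m (b=L-a=20/3):
  y_3 = (R_Ax³/6 - M_Ax²/2)/EI  [x≤a] with R_A=-1, M_A=-5 = ((-1)·10³/6 - (-5)·10²/2)/5000 = 1/60 m
Superposition: y = Σ y_i = -17/60 m ≈ -0.283333 m

y(10) = -17/60 m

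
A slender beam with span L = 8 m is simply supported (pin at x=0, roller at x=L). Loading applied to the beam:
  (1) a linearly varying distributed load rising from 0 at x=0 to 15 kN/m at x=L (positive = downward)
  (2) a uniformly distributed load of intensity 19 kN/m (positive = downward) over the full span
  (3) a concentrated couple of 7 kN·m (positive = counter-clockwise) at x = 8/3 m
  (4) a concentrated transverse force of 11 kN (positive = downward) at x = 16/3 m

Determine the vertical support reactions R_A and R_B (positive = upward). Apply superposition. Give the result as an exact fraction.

Load 1 — triangular load w₀=15 kN/m (0→w₀ over full span):
  R_A = w₀L/6 = 15·8/6 = 20 kN
  R_B = w₀L/3 = 15·8/3 = 40 kN
Load 2 — uniform load w=19 kN/m over full span:
  R_A = wL/2 = 19·8/2 = 76 kN
  R_B = wL/2 = 19·8/2 = 76 kN
Load 3 — applied couple M₀=7 kN·m at a=8/3 m (b=L-a=16/3):
  R_A = M₀/L = 7/8 kN
  R_B = -M₀/L = -7/8 kN
Load 4 — point force P=11 kN at a=16/3 m (b=L-a=8/3):
  R_A = Pb/L = 11·(8/3)/8 = 11/3 kN
  R_B = Pa/L = 11·(16/3)/8 = 22/3 kN
Superposition: R_A = 2413/24 kN, R_B = 2939/24 kN

R_A = 2413/24 kN, R_B = 2939/24 kN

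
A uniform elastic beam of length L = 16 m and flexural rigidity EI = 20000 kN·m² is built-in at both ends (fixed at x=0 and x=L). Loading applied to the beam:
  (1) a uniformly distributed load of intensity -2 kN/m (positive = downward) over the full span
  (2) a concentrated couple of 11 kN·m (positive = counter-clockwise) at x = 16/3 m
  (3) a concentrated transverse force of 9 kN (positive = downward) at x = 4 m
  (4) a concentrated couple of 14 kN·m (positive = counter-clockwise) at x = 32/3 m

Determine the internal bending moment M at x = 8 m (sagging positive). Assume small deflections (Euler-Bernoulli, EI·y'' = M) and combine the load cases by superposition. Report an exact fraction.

Load 1 — uniform load w=-2 kN/m over full span:
  M_1 = wLx/2 - wL²/12 - wx²/2 = (-2)·16·8/2 - (-2)·16²/12 - (-2)·8²/2 = -64/3 kN·m
Load 2 — applied couple M₀=11 kN·m at a=16/3 m (b=L-a=32/3):
  M_2 = R_Ax - M_A - M₀  [x>a] with R_A=11/12, M_A=0 = (11/12)·8 - 0 - 11 = -11/3 kN·m
Load 3 — point force P=9 kN at a=4 m (b=L-a=12):
  M_3 = Pa²(a+3b)(L-x)/L³ - Pa²b/L²  [x>a] = 9·4²·(4+3·12)·(16-8)/16³ - 9·4²·12/16² = 9/2 kN·m
Load 4 — applied couple M₀=14 kN·m at a=32/3 m (b=L-a=16/3):
  M_4 = R_Ax - M_A  [x≤a] with R_A=7/6, M_A=14/3 = (7/6)·8 - (14/3) = 14/3 kN·m
Superposition: M = Σ M_i = -95/6 kN·m ≈ -15.833333 kN·m

M(8) = -95/6 kN·m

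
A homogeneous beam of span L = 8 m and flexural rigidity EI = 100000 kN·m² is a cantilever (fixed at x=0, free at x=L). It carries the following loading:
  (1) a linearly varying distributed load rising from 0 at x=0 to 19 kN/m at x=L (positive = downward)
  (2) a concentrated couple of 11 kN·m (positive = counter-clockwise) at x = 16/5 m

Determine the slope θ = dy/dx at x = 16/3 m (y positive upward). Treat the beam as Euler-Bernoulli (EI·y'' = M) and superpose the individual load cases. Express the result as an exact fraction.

θ(16/3) = -85487/7593750 rad

Load 1 — triangular load w₀=19 kN/m (0→w₀ over full span):
  θ_1 = (w₀Lx²/4-w₀L²x/3-w₀x⁴/(24L))/EI = (19·8·(16/3)²/4-19·8²·(16/3)/3-19·(16/3)⁴/(24·8))/100000 = -8816/759375 rad
Load 2 — applied couple M₀=11 kN·m at a=16/5 m (b=L-a=24/5):
  θ_2 = M₀a/EI  [x>a] = 11·(16/5)/100000 = 11/31250 rad
Superposition: θ = Σ θ_i = -85487/7593750 rad ≈ -0.011258 rad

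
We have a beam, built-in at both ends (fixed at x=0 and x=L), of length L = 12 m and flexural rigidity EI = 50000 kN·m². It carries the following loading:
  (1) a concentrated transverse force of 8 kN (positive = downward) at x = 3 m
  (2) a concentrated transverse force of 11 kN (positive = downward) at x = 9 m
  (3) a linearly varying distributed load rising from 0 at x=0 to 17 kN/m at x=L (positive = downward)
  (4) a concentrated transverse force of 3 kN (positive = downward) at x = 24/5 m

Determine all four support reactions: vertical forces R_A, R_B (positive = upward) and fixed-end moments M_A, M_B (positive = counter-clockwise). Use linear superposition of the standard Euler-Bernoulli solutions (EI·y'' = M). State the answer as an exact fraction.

R_A = 164051/4000 kN, M_A = 212943/2000 kN·m, R_B = 331949/4000 kN, M_B = -297837/2000 kN·m

Load 1 — point force P=8 kN at a=3 m (b=L-a=9):
  R_A = Pb²(3a+b)/L³ = 8·9²·(3·3+9)/12³ = 27/4 kN
  M_A = Pab²/L² = 8·3·9²/12² = 27/2 kN·m
  R_B = Pa²(a+3b)/L³ = 8·3²·(3+3·9)/12³ = 5/4 kN
  M_B = -Pa²b/L² = -8·3²·9/12² = -9/2 kN·m
Load 2 — point force P=11 kN at a=9 m (b=L-a=3):
  R_A = Pb²(3a+b)/L³ = 11·3²·(3·9+3)/12³ = 55/32 kN
  M_A = Pab²/L² = 11·9·3²/12² = 99/16 kN·m
  R_B = Pa²(a+3b)/L³ = 11·9²·(9+3·3)/12³ = 297/32 kN
  M_B = -Pa²b/L² = -11·9²·3/12² = -297/16 kN·m
Load 3 — triangular load w₀=17 kN/m (0→w₀ over full span):
  R_A = 3w₀L/20 = 3·17·12/20 = 153/5 kN
  M_A = w₀L²/30 = 17·12²/30 = 408/5 kN·m
  R_B = 7w₀L/20 = 7·17·12/20 = 357/5 kN
  M_B = -w₀L²/20 = -17·12²/20 = -612/5 kN·m
Load 4 — point force P=3 kN at a=24/5 m (b=L-a=36/5):
  R_A = Pb²(3a+b)/L³ = 3·(36/5)²·(3·(24/5)+(36/5))/12³ = 243/125 kN
  M_A = Pab²/L² = 3·(24/5)·(36/5)²/12² = 648/125 kN·m
  R_B = Pa²(a+3b)/L³ = 3·(24/5)²·((24/5)+3·(36/5))/12³ = 132/125 kN
  M_B = -Pa²b/L² = -3·(24/5)²·(36/5)/12² = -432/125 kN·m
Superposition: R_A = 164051/4000 kN, M_A = 212943/2000 kN·m, R_B = 331949/4000 kN, M_B = -297837/2000 kN·m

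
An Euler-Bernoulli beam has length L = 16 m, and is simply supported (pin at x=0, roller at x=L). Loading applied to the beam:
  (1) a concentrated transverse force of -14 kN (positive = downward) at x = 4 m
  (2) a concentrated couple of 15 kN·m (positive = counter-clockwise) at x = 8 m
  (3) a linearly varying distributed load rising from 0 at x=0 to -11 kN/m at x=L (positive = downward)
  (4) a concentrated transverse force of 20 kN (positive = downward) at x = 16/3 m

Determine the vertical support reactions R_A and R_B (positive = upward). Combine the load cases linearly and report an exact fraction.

R_A = -409/16 kN, R_B = -903/16 kN

Load 1 — point force P=-14 kN at a=4 m (b=L-a=12):
  R_A = Pb/L = (-14)·12/16 = -21/2 kN
  R_B = Pa/L = (-14)·4/16 = -7/2 kN
Load 2 — applied couple M₀=15 kN·m at a=8 m (b=L-a=8):
  R_A = M₀/L = 15/16 kN
  R_B = -M₀/L = -15/16 kN
Load 3 — triangular load w₀=-11 kN/m (0→w₀ over full span):
  R_A = w₀L/6 = (-11)·16/6 = -88/3 kN
  R_B = w₀L/3 = (-11)·16/3 = -176/3 kN
Load 4 — point force P=20 kN at a=16/3 m (b=L-a=32/3):
  R_A = Pb/L = 20·(32/3)/16 = 40/3 kN
  R_B = Pa/L = 20·(16/3)/16 = 20/3 kN
Superposition: R_A = -409/16 kN, R_B = -903/16 kN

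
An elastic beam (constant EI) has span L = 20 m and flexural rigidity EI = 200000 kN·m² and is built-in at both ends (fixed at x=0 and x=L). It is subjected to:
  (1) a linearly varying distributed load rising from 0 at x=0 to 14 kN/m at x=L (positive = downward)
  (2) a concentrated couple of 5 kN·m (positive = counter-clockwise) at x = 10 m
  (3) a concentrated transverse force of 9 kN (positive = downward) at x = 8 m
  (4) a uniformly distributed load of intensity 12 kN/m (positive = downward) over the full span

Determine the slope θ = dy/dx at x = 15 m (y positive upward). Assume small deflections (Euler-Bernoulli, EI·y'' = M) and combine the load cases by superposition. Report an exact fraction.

Load 1 — triangular load w₀=14 kN/m (0→w₀ over full span):
  θ_1 = -w₀(2x(L-x)(L-2x)(x+2L)+x²(L-x)²)/(120LEI) = -14·(2·15·(20-15)·(20-2·15)·(15+2·20)+15²·(20-15)²)/(120·20·200000) = 287/128000 rad
Load 2 — applied couple M₀=5 kN·m at a=10 m (b=L-a=10):
  θ_2 = (R_Ax²/2 - M_Ax - M₀(x-a))/EI  [x>a] with R_A=3/8, M_A=5/4 = ((3/8)·15²/2 - (5/4)·15 - 5·(15-10))/200000 = -1/128000 rad
Load 3 — point force P=9 kN at a=8 m (b=L-a=12):
  θ_3 = Pa²(L-x)(2bL-(3b+a)(L-x))/(2L³EI)  [x>a] = 9·8²·(20-15)·(2·12·20-(3·12+8)·(20-15))/(2·20³·200000) = 117/500000 rad
Load 4 — uniform load w=12 kN/m over full span:
  θ_4 = -wx(L-x)(L-2x)/(12EI) = -12·15·(20-15)·(20-2·15)/(12·200000) = 3/800 rad
Superposition: θ = Σ θ_i = 49747/8000000 rad ≈ 0.006218 rad

θ(15) = 49747/8000000 rad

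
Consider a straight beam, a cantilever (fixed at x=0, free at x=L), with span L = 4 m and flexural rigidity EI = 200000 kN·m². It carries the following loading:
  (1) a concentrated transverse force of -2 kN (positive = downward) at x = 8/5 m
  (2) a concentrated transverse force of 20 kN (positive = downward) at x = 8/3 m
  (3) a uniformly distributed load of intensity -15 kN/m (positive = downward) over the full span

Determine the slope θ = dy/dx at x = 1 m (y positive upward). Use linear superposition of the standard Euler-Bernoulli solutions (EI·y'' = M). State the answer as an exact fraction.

Load 1 — point force P=-2 kN at a=8/5 m (b=L-a=12/5):
  θ_1 = -Px(2a-x)/(2EI)  [x≤a] = -(-2)·1·(2·(8/5)-1)/(2·200000) = 11/1000000 rad
Load 2 — point force P=20 kN at a=8/3 m (b=L-a=4/3):
  θ_2 = -Px(2a-x)/(2EI)  [x≤a] = -20·1·(2·(8/3)-1)/(2·200000) = -13/60000 rad
Load 3 — uniform load w=-15 kN/m over full span:
  θ_3 = -wx(x²-3Lx+3L²)/(6EI) = -(-15)·1·(1²-3·4·1+3·4²)/(6·200000) = 37/80000 rad
Superposition: θ = Σ θ_i = 1541/6000000 rad ≈ 0.000257 rad

θ(1) = 1541/6000000 rad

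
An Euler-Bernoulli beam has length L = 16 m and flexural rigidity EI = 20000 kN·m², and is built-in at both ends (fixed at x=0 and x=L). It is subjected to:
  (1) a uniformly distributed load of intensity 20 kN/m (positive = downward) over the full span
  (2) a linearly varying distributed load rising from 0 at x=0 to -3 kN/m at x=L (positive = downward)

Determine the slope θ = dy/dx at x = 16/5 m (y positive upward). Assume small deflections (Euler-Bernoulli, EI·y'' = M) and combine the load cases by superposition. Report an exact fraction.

θ(16/5) = -11904/390625 rad

Load 1 — uniform load w=20 kN/m over full span:
  θ_1 = -wx(L-x)(L-2x)/(12EI) = -20·(16/5)·(16-(16/5))·(16-2·(16/5))/(12·20000) = -512/15625 rad
Load 2 — triangular load w₀=-3 kN/m (0→w₀ over full span):
  θ_2 = -w₀(2x(L-x)(L-2x)(x+2L)+x²(L-x)²)/(120LEI) = -(-3)·(2·(16/5)·(16-(16/5))·(16-2·(16/5))·((16/5)+2·16)+(16/5)²·(16-(16/5))²)/(120·16·20000) = 896/390625 rad
Superposition: θ = Σ θ_i = -11904/390625 rad ≈ -0.030474 rad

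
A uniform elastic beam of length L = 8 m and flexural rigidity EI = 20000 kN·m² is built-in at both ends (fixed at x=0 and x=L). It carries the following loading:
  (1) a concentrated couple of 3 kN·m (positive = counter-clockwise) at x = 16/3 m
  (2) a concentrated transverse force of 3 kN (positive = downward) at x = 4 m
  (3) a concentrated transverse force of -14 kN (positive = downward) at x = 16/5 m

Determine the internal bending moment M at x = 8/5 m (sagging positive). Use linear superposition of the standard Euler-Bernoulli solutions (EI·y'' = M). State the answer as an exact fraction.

M(8/5) = 508/625 kN·m

Load 1 — applied couple M₀=3 kN·m at a=16/3 m (b=L-a=8/3):
  M_1 = R_Ax - M_A  [x≤a] with R_A=1/2, M_A=1 = (1/2)·(8/5) - 1 = -1/5 kN·m
Load 2 — point force P=3 kN at a=4 m (b=L-a=4):
  M_2 = Pb²(3a+b)x/L³ - Pab²/L²  [x≤a] = 3·4²·(3·4+4)·(8/5)/8³ - 3·4·4²/8² = -3/5 kN·m
Load 3 — point force P=-14 kN at a=16/5 m (b=L-a=24/5):
  M_3 = Pb²(3a+b)x/L³ - Pab²/L²  [x≤a] = (-14)·(24/5)²·(3·(16/5)+(24/5))·(8/5)/8³ - (-14)·(16/5)·(24/5)²/8² = 1008/625 kN·m
Superposition: M = Σ M_i = 508/625 kN·m ≈ 0.812800 kN·m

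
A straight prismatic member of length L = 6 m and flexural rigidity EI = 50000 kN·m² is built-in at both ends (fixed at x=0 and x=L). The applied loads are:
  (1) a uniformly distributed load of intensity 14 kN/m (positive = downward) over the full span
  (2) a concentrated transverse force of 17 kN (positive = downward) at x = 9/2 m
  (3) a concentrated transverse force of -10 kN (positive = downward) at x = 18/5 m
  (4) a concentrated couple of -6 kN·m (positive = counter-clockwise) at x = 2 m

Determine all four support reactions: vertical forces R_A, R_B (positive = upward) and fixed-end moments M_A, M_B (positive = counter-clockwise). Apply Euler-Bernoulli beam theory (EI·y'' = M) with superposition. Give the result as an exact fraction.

R_A = 95527/2400 kN, M_A = 32817/800 kN·m, R_B = 122873/2400 kN, M_B = -39763/800 kN·m

Load 1 — uniform load w=14 kN/m over full span:
  R_A = wL/2 = 14·6/2 = 42 kN
  M_A = wL²/12 = 14·6²/12 = 42 kN·m
  R_B = wL/2 = 14·6/2 = 42 kN
  M_B = -wL²/12 = -14·6²/12 = -42 kN·m
Load 2 — point force P=17 kN at a=9/2 m (b=L-a=3/2):
  R_A = Pb²(3a+b)/L³ = 17·(3/2)²·(3·(9/2)+(3/2))/6³ = 85/32 kN
  M_A = Pab²/L² = 17·(9/2)·(3/2)²/6² = 153/32 kN·m
  R_B = Pa²(a+3b)/L³ = 17·(9/2)²·((9/2)+3·(3/2))/6³ = 459/32 kN
  M_B = -Pa²b/L² = -17·(9/2)²·(3/2)/6² = -459/32 kN·m
Load 3 — point force P=-10 kN at a=18/5 m (b=L-a=12/5):
  R_A = Pb²(3a+b)/L³ = (-10)·(12/5)²·(3·(18/5)+(12/5))/6³ = -88/25 kN
  M_A = Pab²/L² = (-10)·(18/5)·(12/5)²/6² = -144/25 kN·m
  R_B = Pa²(a+3b)/L³ = (-10)·(18/5)²·((18/5)+3·(12/5))/6³ = -162/25 kN
  M_B = -Pa²b/L² = -(-10)·(18/5)²·(12/5)/6² = 216/25 kN·m
Load 4 — applied couple M₀=-6 kN·m at a=2 m (b=L-a=4):
  R_A = 6M₀ab/L³ = 6·(-6)·2·4/6³ = -4/3 kN
  M_A = M₀b(2a-b)/L² = (-6)·4·(2·2-4)/6² = 0 kN·m
  R_B = -6M₀ab/L³ = -6·(-6)·2·4/6³ = 4/3 kN
  M_B = M₀a(2b-a)/L² = (-6)·2·(2·4-2)/6² = -2 kN·m
Superposition: R_A = 95527/2400 kN, M_A = 32817/800 kN·m, R_B = 122873/2400 kN, M_B = -39763/800 kN·m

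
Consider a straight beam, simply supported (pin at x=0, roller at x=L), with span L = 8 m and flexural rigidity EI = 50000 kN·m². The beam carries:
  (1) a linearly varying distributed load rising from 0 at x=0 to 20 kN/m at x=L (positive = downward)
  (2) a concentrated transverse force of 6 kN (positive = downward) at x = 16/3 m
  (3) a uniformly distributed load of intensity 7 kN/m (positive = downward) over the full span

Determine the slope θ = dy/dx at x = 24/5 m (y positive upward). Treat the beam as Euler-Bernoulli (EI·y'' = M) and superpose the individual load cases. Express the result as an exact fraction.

θ(24/5) = 4264/2109375 rad

Load 1 — triangular load w₀=20 kN/m (0→w₀ over full span):
  θ_1 = -w₀(7L⁴-30L²x²+15x⁴)/(360LEI) = -20·(7·8⁴-30·8²·(24/5)²+15·(24/5)⁴)/(360·8·50000) = 3712/3515625 rad
Load 2 — point force P=6 kN at a=16/3 m (b=L-a=8/3):
  θ_2 = -Pb(L²-b²-3x²)/(6LEI)  [x≤a] = -6·(8/3)·(8²-(8/3)²-3·(24/5)²)/(6·8·50000) = 172/2109375 rad
Load 3 — uniform load w=7 kN/m over full span:
  θ_3 = -w(L³-6Lx²+4x³)/(24EI) = -7·(8³-6·8·(24/5)²+4·(24/5)³)/(24·50000) = 1036/1171875 rad
Superposition: θ = Σ θ_i = 4264/2109375 rad ≈ 0.002021 rad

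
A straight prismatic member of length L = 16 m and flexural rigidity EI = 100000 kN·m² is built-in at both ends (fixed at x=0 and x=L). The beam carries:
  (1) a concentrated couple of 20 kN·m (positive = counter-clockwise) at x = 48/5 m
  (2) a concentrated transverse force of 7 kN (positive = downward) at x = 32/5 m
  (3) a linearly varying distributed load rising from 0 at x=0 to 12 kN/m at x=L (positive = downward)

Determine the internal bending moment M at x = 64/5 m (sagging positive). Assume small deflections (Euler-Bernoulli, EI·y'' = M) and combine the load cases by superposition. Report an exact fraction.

M(64/5) = -1332/625 kN·m

Load 1 — applied couple M₀=20 kN·m at a=48/5 m (b=L-a=32/5):
  M_1 = R_Ax - M_A - M₀  [x>a] with R_A=9/5, M_A=32/5 = (9/5)·(64/5) - (32/5) - 20 = -84/25 kN·m
Load 2 — point force P=7 kN at a=32/5 m (b=L-a=48/5):
  M_2 = Pa²(a+3b)(L-x)/L³ - Pa²b/L²  [x>a] = 7·(32/5)²·((32/5)+3·(48/5))·(16-(64/5))/16³ - 7·(32/5)²·(48/5)/16² = -1792/625 kN·m
Load 3 — triangular load w₀=12 kN/m (0→w₀ over full span):
  M_3 = 3w₀Lx/20 - w₀L²/30 - w₀x³/(6L) = 3·12·16·(64/5)/20 - 12·16²/30 - 12·(64/5)³/(6·16) = 512/125 kN·m
Superposition: M = Σ M_i = -1332/625 kN·m ≈ -2.131200 kN·m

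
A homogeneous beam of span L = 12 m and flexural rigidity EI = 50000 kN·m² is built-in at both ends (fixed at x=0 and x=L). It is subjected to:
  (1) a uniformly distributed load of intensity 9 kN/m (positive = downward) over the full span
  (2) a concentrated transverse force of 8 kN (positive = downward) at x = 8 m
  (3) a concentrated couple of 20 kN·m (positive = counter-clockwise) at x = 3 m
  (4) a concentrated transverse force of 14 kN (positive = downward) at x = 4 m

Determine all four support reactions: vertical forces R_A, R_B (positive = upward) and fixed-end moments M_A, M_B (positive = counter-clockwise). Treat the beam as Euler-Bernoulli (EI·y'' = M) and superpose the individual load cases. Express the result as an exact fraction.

Load 1 — uniform load w=9 kN/m over full span:
  R_A = wL/2 = 9·12/2 = 54 kN
  M_A = wL²/12 = 9·12²/12 = 108 kN·m
  R_B = wL/2 = 9·12/2 = 54 kN
  M_B = -wL²/12 = -9·12²/12 = -108 kN·m
Load 2 — point force P=8 kN at a=8 m (b=L-a=4):
  R_A = Pb²(3a+b)/L³ = 8·4²·(3·8+4)/12³ = 56/27 kN
  M_A = Pab²/L² = 8·8·4²/12² = 64/9 kN·m
  R_B = Pa²(a+3b)/L³ = 8·8²·(8+3·4)/12³ = 160/27 kN
  M_B = -Pa²b/L² = -8·8²·4/12² = -128/9 kN·m
Load 3 — applied couple M₀=20 kN·m at a=3 m (b=L-a=9):
  R_A = 6M₀ab/L³ = 6·20·3·9/12³ = 15/8 kN
  M_A = M₀b(2a-b)/L² = 20·9·(2·3-9)/12² = -15/4 kN·m
  R_B = -6M₀ab/L³ = -6·20·3·9/12³ = -15/8 kN
  M_B = M₀a(2b-a)/L² = 20·3·(2·9-3)/12² = 25/4 kN·m
Load 4 — point force P=14 kN at a=4 m (b=L-a=8):
  R_A = Pb²(3a+b)/L³ = 14·8²·(3·4+8)/12³ = 280/27 kN
  M_A = Pab²/L² = 14·4·8²/12² = 224/9 kN·m
  R_B = Pa²(a+3b)/L³ = 14·4²·(4+3·8)/12³ = 98/27 kN
  M_B = -Pa²b/L² = -14·4²·8/12² = -112/9 kN·m
Superposition: R_A = 4919/72 kN, M_A = 545/4 kN·m, R_B = 4441/72 kN, M_B = -1541/12 kN·m

R_A = 4919/72 kN, M_A = 545/4 kN·m, R_B = 4441/72 kN, M_B = -1541/12 kN·m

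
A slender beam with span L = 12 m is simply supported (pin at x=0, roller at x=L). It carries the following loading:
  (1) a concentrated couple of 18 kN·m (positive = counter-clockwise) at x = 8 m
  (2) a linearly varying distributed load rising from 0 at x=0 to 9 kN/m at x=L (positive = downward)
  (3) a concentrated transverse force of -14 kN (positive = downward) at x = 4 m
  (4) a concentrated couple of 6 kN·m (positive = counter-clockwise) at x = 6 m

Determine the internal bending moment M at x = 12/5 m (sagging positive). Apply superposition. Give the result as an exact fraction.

M(12/5) = 2984/125 kN·m

Load 1 — applied couple M₀=18 kN·m at a=8 m (b=L-a=4):
  M_1 = M₀x/L  [x≤a] = 18·(12/5)/12 = 18/5 kN·m
Load 2 — triangular load w₀=9 kN/m (0→w₀ over full span):
  M_2 = w₀Lx/6 - w₀x³/(6L) = 9·12·(12/5)/6 - 9·(12/5)³/(6·12) = 5184/125 kN·m
Load 3 — point force P=-14 kN at a=4 m (b=L-a=8):
  M_3 = Pbx/L  [x≤a] = (-14)·8·(12/5)/12 = -112/5 kN·m
Load 4 — applied couple M₀=6 kN·m at a=6 m (b=L-a=6):
  M_4 = M₀x/L  [x≤a] = 6·(12/5)/12 = 6/5 kN·m
Superposition: M = Σ M_i = 2984/125 kN·m ≈ 23.872000 kN·m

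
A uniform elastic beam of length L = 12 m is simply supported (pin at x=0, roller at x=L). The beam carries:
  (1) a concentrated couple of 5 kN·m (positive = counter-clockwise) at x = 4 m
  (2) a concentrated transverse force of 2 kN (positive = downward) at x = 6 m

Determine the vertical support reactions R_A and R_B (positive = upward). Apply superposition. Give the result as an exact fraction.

Load 1 — applied couple M₀=5 kN·m at a=4 m (b=L-a=8):
  R_A = M₀/L = 5/12 kN
  R_B = -M₀/L = -5/12 kN
Load 2 — point force P=2 kN at a=6 m (b=L-a=6):
  R_A = Pb/L = 2·6/12 = 1 kN
  R_B = Pa/L = 2·6/12 = 1 kN
Superposition: R_A = 17/12 kN, R_B = 7/12 kN

R_A = 17/12 kN, R_B = 7/12 kN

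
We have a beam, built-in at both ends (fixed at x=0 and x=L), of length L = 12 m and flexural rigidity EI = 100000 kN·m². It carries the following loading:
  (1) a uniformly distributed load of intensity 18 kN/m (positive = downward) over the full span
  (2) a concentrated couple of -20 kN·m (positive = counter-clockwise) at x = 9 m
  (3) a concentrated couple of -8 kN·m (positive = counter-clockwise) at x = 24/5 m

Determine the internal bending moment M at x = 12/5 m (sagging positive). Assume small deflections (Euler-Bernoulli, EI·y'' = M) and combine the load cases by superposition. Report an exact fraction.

M(12/5) = -4117/500 kN·m

Load 1 — uniform load w=18 kN/m over full span:
  M_1 = wLx/2 - wL²/12 - wx²/2 = 18·12·(12/5)/2 - 18·12²/12 - 18·(12/5)²/2 = -216/25 kN·m
Load 2 — applied couple M₀=-20 kN·m at a=9 m (b=L-a=3):
  M_2 = R_Ax - M_A  [x≤a] with R_A=-15/8, M_A=-25/4 = (-15/8)·(12/5) - (-25/4) = 7/4 kN·m
Load 3 — applied couple M₀=-8 kN·m at a=24/5 m (b=L-a=36/5):
  M_3 = R_Ax - M_A  [x≤a] with R_A=-24/25, M_A=-24/25 = (-24/25)·(12/5) - (-24/25) = -168/125 kN·m
Superposition: M = Σ M_i = -4117/500 kN·m ≈ -8.234000 kN·m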